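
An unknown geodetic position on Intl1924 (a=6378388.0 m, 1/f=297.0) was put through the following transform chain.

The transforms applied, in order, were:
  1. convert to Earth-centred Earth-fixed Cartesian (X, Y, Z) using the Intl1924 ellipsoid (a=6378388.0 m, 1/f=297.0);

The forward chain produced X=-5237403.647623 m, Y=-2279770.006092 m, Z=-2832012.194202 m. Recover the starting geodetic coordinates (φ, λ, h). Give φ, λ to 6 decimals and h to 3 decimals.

φ=-26.526040°, λ=-156.477168°, h=1448.332 m

start: X=-5237403.6476, Y=-2279770.0061, Z=-2832012.1942 m
→ geod (Bowring, a=6378388.000): φ=-26.52604000°, λ=-156.47716800°, h=1448.3320 m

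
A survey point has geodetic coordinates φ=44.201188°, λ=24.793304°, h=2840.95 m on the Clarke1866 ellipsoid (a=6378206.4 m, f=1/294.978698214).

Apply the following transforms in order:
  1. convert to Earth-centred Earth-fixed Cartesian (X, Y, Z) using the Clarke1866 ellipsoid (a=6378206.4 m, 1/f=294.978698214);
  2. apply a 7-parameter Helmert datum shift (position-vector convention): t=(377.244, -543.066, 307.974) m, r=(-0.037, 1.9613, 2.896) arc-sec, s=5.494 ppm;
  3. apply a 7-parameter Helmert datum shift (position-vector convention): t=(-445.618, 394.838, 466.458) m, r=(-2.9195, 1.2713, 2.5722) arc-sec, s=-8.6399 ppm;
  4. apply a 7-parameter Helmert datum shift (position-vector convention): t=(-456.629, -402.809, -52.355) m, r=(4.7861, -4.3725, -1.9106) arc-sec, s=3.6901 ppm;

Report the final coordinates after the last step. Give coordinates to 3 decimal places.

X=4159161.093 m, Y=1920962.984 m, Z=4426687.645 m

start: φ=44.201188°, λ=24.793304°, h=2840.950 m
→ ECEF (a=6378206.400, f=1/294.978698214): X=4159741.4431, Y=1921480.4904, Z=4425923.1235
→ Helmert 7p (PV): X=4160156.6474, Y=1921007.1789, Z=4426215.5151
→ Helmert 7p (PV): X=4159678.4110, Y=1921499.9466, Z=4426590.9004
→ Helmert 7p (PV): X=4159161.0930, Y=1920962.9840, Z=4426687.6451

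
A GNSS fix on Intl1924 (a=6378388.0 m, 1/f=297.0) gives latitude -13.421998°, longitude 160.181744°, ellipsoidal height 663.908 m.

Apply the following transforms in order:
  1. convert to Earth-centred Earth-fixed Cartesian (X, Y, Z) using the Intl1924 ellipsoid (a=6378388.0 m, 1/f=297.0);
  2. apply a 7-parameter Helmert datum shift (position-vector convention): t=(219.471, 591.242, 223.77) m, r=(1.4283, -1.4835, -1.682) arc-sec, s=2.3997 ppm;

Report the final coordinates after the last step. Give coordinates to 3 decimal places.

start: φ=-13.421998°, λ=160.181744°, h=663.908 m
→ ECEF (a=6378388.000, f=1/297.0): X=-5838382.9882, Y=2104048.8438, Z=-1471027.3745
→ Helmert 7p (PV): X=-5838149.7899, Y=2104702.9308, Z=-1470834.5558

X=-5838149.790 m, Y=2104702.931 m, Z=-1470834.556 m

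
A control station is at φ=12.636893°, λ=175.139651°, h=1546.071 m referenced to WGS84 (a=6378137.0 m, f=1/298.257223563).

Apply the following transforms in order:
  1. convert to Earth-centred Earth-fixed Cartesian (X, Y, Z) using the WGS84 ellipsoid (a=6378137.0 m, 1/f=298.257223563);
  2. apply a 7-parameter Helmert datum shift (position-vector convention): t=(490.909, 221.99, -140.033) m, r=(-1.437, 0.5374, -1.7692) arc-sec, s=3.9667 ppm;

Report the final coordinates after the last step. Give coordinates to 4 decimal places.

start: φ=12.636893°, λ=175.139651°, h=1546.071 m
→ ECEF (a=6378137.000, f=1/298.257223563): X=-6203751.3656, Y=527524.5592, Z=1386574.4840
→ Helmert 7p (PV): X=-6203276.9277, Y=527811.5135, Z=1386452.4393

X=-6203276.9277 m, Y=527811.5135 m, Z=1386452.4393 m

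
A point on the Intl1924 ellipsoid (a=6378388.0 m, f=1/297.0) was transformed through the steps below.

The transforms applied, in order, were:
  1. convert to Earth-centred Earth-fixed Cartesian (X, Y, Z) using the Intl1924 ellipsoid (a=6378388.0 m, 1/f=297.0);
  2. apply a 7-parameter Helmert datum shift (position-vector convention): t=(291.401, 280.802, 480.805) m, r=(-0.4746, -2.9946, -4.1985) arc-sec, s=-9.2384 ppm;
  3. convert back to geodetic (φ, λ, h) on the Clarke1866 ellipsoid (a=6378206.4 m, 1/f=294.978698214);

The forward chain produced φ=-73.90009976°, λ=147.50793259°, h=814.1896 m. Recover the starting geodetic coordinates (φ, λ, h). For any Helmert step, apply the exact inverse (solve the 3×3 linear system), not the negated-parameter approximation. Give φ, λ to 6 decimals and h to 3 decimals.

φ=-73.899006°, λ=147.522954°, h=1044.235 m

start: φ=-73.900100°, λ=147.507933°, h=814.190 m
→ ECEF (a=6378206.400, f=1/294.978698214): X=-1496761.2864, Y=953250.7977, Z=-6106458.8292
→ Helmert⁻¹: X=-1497174.5778, Y=952962.3765, Z=-6106972.1241
→ geod (Bowring, a=6378388.000): φ=-73.89900600°, λ=147.52295400°, h=1044.2350 m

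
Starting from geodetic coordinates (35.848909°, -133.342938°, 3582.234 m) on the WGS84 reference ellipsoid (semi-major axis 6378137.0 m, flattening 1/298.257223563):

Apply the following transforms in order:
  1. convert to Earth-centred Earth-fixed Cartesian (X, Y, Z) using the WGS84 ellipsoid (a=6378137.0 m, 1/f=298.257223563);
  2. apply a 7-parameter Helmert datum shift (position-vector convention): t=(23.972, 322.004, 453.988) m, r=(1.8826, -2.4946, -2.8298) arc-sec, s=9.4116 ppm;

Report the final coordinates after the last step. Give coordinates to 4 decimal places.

X=-3554603.5344 m, Y=-3765980.7230 m, Z=3717125.3140 m

start: φ=35.848909°, λ=-133.342938°, h=3582.234 m
→ ECEF (a=6378137.000, f=1/298.257223563): X=-3554497.4309, Y=-3766282.1226, Z=3716713.7104
→ Helmert 7p (PV): X=-3554603.5344, Y=-3765980.7230, Z=3717125.3140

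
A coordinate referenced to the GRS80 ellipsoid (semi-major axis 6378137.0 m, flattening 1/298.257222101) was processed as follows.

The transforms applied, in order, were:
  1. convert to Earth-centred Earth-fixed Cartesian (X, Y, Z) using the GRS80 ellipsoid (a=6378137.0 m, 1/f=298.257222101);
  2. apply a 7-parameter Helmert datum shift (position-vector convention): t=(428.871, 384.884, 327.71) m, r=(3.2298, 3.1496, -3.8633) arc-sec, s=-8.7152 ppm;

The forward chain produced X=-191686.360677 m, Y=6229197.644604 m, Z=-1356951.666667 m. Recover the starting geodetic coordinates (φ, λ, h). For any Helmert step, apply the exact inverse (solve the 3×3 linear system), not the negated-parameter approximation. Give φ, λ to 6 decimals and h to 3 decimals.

start: X=-191686.3607, Y=6229197.6446, Z=-1356951.6667 m
→ Helmert⁻¹: X=-192212.8441, Y=6228842.1916, Z=-1357391.6752
→ geod (Bowring, a=6378137.000): φ=-12.36831000°, λ=91.76750200°, h=761.7370 m

φ=-12.368310°, λ=91.767502°, h=761.737 m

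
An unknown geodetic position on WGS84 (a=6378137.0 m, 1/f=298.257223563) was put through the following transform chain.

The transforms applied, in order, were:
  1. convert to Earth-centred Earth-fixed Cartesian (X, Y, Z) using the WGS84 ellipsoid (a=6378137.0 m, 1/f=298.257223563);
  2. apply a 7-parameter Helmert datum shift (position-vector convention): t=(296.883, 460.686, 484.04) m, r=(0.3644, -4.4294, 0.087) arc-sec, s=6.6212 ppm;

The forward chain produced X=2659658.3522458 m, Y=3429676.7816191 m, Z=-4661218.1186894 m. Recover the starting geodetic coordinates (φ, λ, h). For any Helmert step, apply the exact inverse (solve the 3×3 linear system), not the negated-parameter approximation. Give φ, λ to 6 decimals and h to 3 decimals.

start: X=2659658.3522, Y=3429676.7816, Z=-4661218.1187 m
→ Helmert⁻¹: X=2659245.1999, Y=3429184.0329, Z=-4661734.4566
→ geod (Bowring, a=6378137.000): φ=-47.24235100°, λ=52.20733000°, h=2228.6660 m

φ=-47.242351°, λ=52.207330°, h=2228.666 m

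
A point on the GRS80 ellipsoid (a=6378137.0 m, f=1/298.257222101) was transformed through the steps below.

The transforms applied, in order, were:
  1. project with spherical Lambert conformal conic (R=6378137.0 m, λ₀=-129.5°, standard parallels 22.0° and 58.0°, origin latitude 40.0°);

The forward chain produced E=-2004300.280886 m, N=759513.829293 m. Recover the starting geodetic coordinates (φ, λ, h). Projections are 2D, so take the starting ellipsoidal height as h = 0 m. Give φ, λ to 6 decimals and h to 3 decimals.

start: E=-2004300.2809, N=759513.8293 m
→ lcc⁻¹: φ=44.25397400°, λ=-156.31165600°

φ=44.253974°, λ=-156.311656°, h=0.000 m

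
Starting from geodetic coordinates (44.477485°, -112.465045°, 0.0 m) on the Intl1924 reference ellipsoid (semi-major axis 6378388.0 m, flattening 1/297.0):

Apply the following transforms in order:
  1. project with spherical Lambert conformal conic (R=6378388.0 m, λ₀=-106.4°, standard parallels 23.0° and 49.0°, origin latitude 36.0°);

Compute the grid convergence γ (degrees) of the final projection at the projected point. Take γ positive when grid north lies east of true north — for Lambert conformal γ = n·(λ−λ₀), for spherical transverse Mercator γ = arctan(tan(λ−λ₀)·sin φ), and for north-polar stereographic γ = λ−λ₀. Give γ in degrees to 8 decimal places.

-3.59638439

start: φ=44.477485°, λ=-112.465045°, h=0.000 m
→ into lcc (λ₀=-106.4°): φ=44.47748500°, λ−λ₀=-6.06504500°
convergence γ = -3.59638439°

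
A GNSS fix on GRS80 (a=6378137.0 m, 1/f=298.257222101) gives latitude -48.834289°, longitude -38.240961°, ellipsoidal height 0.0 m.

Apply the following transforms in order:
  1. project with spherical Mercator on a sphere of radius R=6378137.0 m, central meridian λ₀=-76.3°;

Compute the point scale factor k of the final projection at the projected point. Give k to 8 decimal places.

start: φ=-48.834289°, λ=-38.240961°, h=0.000 m
→ into merc (λ₀=-76.3°): φ=-48.83428900°, λ−λ₀=38.05903900°
scale k = 1.51920490

1.51920490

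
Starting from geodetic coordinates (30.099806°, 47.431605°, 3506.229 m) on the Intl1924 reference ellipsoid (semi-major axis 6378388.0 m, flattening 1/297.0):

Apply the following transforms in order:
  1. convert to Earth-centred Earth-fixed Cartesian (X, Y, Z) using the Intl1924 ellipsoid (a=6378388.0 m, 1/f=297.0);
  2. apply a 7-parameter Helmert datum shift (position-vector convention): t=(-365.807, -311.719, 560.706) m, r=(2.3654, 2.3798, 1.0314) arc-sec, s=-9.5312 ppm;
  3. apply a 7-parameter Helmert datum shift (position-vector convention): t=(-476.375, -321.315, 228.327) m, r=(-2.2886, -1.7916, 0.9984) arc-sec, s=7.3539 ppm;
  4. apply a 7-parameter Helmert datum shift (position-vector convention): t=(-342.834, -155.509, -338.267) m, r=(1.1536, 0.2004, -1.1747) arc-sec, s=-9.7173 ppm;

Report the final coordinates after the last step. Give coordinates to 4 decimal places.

X=3736929.1677 m, Y=4068885.0157 m, Z=3182177.6672 m

start: φ=30.099806°, λ=47.431605°, h=3506.229 m
→ ECEF (a=6378388.000, f=1/297.0): X=3738163.3553, Y=4069725.4402, Z=3181754.7680
→ Helmert 7p (PV): X=3737778.2786, Y=4069357.1365, Z=3182288.6893
→ Helmert 7p (PV): X=3737282.0521, Y=4069119.1487, Z=3182527.7332
→ Helmert 7p (PV): X=3736929.1677, Y=4068885.0157, Z=3182177.6672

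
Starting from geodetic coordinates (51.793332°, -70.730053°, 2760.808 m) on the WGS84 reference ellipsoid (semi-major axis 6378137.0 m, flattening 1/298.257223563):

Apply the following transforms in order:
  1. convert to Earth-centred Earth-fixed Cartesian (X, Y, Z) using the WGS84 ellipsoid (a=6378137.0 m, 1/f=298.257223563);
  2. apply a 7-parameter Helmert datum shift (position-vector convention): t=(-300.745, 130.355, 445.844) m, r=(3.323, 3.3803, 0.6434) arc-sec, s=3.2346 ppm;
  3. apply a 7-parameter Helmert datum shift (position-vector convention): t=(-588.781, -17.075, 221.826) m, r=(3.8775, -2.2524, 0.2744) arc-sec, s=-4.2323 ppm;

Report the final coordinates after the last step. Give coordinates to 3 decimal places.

start: φ=51.793332°, λ=-70.730053°, h=2760.808 m
→ ECEF (a=6378137.000, f=1/298.257223563): X=1305148.0418, Y=-3733193.9489, Z=4990782.9646
→ Helmert 7p (PV): X=1304944.9534, Y=-3733152.0017, Z=4991163.4195
→ Helmert 7p (PV): X=1304301.1128, Y=-3733245.3676, Z=4991308.1933

X=1304301.113 m, Y=-3733245.368 m, Z=4991308.193 m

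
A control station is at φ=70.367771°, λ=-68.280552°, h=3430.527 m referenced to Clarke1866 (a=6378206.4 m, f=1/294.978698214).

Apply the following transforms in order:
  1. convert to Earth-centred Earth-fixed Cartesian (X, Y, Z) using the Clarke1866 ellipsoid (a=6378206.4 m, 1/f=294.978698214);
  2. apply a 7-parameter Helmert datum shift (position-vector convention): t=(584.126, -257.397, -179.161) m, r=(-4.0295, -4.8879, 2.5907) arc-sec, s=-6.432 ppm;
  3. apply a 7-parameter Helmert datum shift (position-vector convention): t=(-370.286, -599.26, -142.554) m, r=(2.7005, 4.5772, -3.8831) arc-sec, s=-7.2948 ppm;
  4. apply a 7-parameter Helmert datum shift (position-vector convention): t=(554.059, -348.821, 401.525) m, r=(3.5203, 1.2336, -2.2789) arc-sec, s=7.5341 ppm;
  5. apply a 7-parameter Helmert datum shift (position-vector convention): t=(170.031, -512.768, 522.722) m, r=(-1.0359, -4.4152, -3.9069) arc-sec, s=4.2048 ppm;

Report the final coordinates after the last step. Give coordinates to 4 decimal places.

start: φ=70.367771°, λ=-68.280552°, h=3430.527 m
→ ECEF (a=6378206.400, f=1/294.978698214): X=795846.1019, Y=-1997898.6908, Z=5987996.3352
→ Helmert 7p (PV): X=796308.3048, Y=-1998016.2633, Z=5987836.5484
→ Helmert 7p (PV): X=796027.4703, Y=-1998694.3338, Z=5987606.4851
→ Helmert 7p (PV): X=796601.2542, Y=-1999169.1987, Z=5988014.2487
→ Helmert 7p (PV): X=796608.5910, Y=-1999675.3884, Z=5988589.2411

X=796608.5910 m, Y=-1999675.3884 m, Z=5988589.2411 m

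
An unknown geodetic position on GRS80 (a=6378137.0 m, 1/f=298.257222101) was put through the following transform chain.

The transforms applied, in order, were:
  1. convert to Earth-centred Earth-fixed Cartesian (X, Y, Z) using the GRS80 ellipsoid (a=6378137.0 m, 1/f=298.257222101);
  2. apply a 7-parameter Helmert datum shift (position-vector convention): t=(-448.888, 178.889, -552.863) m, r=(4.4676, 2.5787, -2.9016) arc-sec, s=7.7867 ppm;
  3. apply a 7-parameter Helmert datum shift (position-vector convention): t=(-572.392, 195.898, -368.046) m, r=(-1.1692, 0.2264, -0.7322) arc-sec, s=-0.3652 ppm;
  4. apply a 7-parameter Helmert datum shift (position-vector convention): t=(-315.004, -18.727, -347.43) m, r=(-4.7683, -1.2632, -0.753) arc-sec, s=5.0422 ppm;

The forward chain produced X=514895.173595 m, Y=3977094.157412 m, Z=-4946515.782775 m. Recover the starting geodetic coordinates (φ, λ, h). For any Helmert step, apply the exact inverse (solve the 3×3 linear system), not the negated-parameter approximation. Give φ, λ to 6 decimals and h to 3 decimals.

φ=-51.149015°, λ=82.604396°, h=1531.805 m

start: X=514895.1736, Y=3977094.1574, Z=-4946515.7828 m
→ Helmert⁻¹: X=515162.7700, Y=3977209.0516, Z=-4946054.6257
→ Helmert⁻¹: X=515726.6610, Y=3977044.4709, Z=-4945665.2761
→ Helmert⁻¹: X=516177.4114, Y=3976734.7670, Z=-4945153.5883
→ geod (Bowring, a=6378137.000): φ=-51.14901500°, λ=82.60439600°, h=1531.8050 m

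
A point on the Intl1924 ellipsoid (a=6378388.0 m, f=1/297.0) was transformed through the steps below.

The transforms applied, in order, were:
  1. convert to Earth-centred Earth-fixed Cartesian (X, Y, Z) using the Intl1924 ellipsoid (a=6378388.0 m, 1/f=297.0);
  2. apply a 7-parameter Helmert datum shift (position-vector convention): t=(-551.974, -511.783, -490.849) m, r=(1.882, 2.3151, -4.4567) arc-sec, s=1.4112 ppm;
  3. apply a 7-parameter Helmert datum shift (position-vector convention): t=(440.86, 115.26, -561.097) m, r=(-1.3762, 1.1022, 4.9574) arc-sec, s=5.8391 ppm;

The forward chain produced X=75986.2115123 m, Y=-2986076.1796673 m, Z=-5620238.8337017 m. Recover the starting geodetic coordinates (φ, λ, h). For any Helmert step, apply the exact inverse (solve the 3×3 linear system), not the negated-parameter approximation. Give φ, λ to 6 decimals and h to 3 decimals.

start: X=75986.2115, Y=-2986076.1797, Z=-5620238.8337 m
→ Helmert⁻¹: X=75503.1704, Y=-2986138.3233, Z=-5619664.4431
→ Helmert⁻¹: X=76182.6163, Y=-2985671.9511, Z=-5619137.5674
→ geod (Bowring, a=6378388.000): φ=-62.16860200°, λ=-88.53835400°, h=1924.3730 m

φ=-62.168602°, λ=-88.538354°, h=1924.373 m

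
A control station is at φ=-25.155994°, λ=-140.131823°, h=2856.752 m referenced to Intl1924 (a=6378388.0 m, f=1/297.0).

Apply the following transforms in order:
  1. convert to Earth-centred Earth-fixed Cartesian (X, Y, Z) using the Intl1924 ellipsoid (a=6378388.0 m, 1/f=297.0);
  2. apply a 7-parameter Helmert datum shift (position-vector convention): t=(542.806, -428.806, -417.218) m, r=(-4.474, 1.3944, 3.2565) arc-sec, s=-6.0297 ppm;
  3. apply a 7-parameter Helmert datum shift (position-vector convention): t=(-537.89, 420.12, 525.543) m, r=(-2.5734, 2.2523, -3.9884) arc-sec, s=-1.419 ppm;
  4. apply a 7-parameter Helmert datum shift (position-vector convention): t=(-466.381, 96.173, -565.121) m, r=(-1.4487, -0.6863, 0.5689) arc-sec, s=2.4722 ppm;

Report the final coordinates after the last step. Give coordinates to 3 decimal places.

X=-4436384.100 m, Y=-3704808.018 m, Z=-2696203.242 m

start: φ=-25.155994°, λ=-140.131823°, h=2856.752 m
→ ECEF (a=6378388.000, f=1/297.0): X=-4435903.0733, Y=-3704806.3876, Z=-2695976.1312
→ Helmert 7p (PV): X=-4435293.2545, Y=-3705341.3650, Z=-2696266.7468
→ Helmert 7p (PV): X=-4435925.9400, Y=-3704863.8642, Z=-2695642.7184
→ Helmert 7p (PV): X=-4436384.0999, Y=-3704808.0180, Z=-2696203.2419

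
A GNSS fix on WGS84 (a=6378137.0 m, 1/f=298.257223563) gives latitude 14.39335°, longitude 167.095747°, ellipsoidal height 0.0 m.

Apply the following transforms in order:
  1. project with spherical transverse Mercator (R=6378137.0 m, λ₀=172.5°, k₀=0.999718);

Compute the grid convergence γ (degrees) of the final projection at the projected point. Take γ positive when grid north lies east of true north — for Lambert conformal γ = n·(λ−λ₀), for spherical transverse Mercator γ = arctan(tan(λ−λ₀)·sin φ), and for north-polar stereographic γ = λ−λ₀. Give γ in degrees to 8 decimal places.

start: φ=14.393350°, λ=167.095747°, h=0.000 m
→ into tm (λ₀=172.5°): φ=14.39335000°, λ−λ₀=-5.40425300°
convergence γ = -1.34712531°

-1.34712531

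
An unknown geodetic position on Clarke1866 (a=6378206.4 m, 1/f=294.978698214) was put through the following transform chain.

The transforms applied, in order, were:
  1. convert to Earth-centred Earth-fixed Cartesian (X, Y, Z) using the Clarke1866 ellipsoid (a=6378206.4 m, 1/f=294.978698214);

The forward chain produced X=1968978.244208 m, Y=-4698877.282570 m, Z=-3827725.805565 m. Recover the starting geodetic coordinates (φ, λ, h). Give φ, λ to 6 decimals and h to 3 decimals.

start: X=1968978.2442, Y=-4698877.2826, Z=-3827725.8056 m
→ geod (Bowring, a=6378206.400): φ=-37.10489900°, λ=-67.26477400°, h=2046.1330 m

φ=-37.104899°, λ=-67.264774°, h=2046.133 m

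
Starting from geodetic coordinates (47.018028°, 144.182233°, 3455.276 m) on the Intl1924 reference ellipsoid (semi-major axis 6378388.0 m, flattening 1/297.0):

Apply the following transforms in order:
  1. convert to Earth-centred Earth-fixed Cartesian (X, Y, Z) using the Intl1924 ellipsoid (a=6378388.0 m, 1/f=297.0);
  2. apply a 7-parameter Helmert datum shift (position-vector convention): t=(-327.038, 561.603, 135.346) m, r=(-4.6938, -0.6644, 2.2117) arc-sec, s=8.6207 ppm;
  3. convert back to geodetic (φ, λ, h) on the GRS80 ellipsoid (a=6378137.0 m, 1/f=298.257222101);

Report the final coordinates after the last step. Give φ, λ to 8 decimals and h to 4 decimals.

φ=47.01321885°, λ=144.17836587°, h=4215.9368 m

start: φ=47.018028°, λ=144.182233°, h=3455.276 m
→ ECEF (a=6378388.000, f=1/297.0): X=-3534459.5191, Y=2550799.0868, Z=4645744.9378
→ Helmert 7p (PV): X=-3534859.3426, Y=2551450.5008, Z=4645850.9014
→ geod (Bowring, a=6378137.000): φ=47.01321885°, λ=144.17836587°, h=4215.9368 m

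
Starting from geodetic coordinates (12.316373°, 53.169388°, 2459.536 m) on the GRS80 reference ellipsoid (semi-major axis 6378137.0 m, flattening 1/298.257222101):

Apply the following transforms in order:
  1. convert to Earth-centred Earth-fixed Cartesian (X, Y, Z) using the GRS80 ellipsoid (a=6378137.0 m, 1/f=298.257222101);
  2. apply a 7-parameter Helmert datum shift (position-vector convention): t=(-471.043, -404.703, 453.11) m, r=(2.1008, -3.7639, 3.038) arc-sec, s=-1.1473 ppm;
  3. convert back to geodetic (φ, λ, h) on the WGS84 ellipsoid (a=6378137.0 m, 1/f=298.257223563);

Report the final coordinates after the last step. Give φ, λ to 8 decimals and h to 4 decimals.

start: φ=12.316373°, λ=53.169388°, h=2459.536 m
→ ECEF (a=6378137.000, f=1/298.257222101): X=3737395.7052, Y=4990319.1140, Z=1352140.4170
→ Helmert 7p (PV): X=3736822.2001, Y=4989949.9608, Z=1352711.0014
→ geod (Bowring, a=6378137.000): φ=12.32264282°, λ=53.17157311°, h=1956.7396 m

φ=12.32264282°, λ=53.17157311°, h=1956.7396 m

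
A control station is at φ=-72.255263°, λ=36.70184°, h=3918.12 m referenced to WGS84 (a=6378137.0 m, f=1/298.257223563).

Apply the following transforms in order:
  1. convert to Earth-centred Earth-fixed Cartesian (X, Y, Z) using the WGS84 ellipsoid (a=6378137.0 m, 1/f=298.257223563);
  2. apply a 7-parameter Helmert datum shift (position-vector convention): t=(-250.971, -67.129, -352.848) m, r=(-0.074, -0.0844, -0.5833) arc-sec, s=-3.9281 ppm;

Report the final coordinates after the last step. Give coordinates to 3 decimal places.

X=1564000.897 m, Y=1165957.524 m, Z=-6056488.551 m

start: φ=-72.255263°, λ=36.701840°, h=3918.120 m
→ ECEF (a=6378137.000, f=1/298.257223563): X=1564252.2366, Y=1166035.8294, Z=-6056159.7144
→ Helmert 7p (PV): X=1564000.8965, Y=1165957.5238, Z=-6056488.5514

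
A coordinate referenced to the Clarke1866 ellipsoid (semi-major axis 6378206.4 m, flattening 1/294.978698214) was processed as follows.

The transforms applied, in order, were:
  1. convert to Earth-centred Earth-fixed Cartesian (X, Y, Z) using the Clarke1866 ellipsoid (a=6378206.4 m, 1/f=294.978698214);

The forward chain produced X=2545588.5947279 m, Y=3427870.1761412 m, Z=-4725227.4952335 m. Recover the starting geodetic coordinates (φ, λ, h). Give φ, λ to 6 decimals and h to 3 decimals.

φ=-48.092590°, λ=53.401858°, h=2247.752 m

start: X=2545588.5947, Y=3427870.1761, Z=-4725227.4952 m
→ geod (Bowring, a=6378206.400): φ=-48.09259000°, λ=53.40185800°, h=2247.7520 m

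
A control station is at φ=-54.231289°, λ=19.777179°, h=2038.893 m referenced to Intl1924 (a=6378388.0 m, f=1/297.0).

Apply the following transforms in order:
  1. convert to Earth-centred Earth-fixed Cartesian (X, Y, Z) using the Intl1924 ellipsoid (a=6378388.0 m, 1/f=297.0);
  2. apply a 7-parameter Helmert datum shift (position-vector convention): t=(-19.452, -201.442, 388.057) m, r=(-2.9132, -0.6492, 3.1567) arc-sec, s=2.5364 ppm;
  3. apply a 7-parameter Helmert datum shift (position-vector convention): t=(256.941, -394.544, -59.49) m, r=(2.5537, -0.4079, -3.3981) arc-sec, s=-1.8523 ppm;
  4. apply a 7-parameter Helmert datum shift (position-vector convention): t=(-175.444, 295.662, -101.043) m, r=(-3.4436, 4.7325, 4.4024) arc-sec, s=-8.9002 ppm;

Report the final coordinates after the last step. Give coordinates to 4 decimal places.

X=3517178.9637 m, Y=1264375.5933 m, Z=-5153408.4141 m

start: φ=-54.231289°, λ=19.777179°, h=2038.893 m
→ ECEF (a=6378388.000, f=1/297.0): X=3517263.1457, Y=1264710.3630, Z=-5153592.2868
→ Helmert 7p (PV): X=3517249.4801, Y=1264493.1701, Z=-5153224.0934
→ Helmert 7p (PV): X=3517530.9287, Y=1264102.1396, Z=-5153251.4272
→ Helmert 7p (PV): X=3517178.9637, Y=1264375.5933, Z=-5153408.4141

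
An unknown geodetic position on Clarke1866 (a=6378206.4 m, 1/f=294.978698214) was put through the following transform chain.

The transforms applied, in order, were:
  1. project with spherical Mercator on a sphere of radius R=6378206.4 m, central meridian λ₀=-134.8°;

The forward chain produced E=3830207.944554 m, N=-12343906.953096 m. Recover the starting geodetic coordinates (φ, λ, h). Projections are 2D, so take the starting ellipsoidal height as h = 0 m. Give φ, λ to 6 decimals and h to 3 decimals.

start: E=3830207.9446, N=-12343906.9531 m
→ merc⁻¹: φ=-73.56912600°, λ=-100.39303100°

φ=-73.569126°, λ=-100.393031°, h=0.000 m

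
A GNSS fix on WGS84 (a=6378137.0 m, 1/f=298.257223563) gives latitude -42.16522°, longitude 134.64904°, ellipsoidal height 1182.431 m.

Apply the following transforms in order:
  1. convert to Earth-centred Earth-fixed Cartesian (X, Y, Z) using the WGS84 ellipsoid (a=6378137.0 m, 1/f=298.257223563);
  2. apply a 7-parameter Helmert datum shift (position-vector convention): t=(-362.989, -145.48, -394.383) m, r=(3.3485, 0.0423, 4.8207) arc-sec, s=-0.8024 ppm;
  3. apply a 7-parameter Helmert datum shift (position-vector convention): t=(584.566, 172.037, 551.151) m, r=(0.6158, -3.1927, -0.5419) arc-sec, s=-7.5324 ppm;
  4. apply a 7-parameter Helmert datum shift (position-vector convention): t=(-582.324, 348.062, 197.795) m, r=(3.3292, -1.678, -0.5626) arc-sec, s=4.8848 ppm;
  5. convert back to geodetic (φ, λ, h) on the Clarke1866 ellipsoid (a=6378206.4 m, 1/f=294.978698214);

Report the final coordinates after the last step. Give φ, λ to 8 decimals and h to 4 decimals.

start: φ=-42.165220°, λ=134.649040°, h=1182.431 m
→ ECEF (a=6378137.000, f=1/298.257223563): X=-3327983.9344, Y=3369006.2416, Z=-4260017.8834
→ Helmert 7p (PV): X=-3328423.8650, Y=3368849.4357, Z=-4260353.4733
→ Helmert 7p (PV): X=-3327739.4334, Y=3369017.5607, Z=-4259811.6931
→ Helmert 7p (PV): X=-3328294.1690, Y=3369459.9118, Z=-4259607.4007
→ geod (Bowring, a=6378206.400): φ=-42.16134424°, λ=134.64785306°, h=1345.3355 m

φ=-42.16134424°, λ=134.64785306°, h=1345.3355 m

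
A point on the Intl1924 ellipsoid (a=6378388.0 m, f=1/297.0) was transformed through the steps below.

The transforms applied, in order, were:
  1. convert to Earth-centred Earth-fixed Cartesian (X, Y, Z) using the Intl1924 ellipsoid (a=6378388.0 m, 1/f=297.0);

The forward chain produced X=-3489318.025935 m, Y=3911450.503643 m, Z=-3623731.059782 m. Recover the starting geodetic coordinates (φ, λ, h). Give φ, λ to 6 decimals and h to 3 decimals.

start: X=-3489318.0259, Y=3911450.5036, Z=-3623731.0598 m
→ geod (Bowring, a=6378388.000): φ=-34.83845100°, λ=131.73544300°, h=881.1980 m

φ=-34.838451°, λ=131.735443°, h=881.198 m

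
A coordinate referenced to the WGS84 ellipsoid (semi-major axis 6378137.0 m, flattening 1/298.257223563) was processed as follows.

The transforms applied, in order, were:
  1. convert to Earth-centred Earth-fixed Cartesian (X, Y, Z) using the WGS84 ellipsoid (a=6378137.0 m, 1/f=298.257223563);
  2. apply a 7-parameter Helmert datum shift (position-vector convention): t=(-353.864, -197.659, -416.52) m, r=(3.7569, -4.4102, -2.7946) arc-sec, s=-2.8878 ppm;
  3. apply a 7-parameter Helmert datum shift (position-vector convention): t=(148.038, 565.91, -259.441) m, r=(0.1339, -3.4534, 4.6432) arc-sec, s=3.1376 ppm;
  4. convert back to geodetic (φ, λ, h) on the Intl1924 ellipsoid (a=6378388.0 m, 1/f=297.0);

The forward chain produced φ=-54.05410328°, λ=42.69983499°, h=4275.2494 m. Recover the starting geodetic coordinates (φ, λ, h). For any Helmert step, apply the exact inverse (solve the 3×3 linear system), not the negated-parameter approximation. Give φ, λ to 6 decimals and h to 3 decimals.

start: φ=-54.054103°, λ=42.699835°, h=4275.249 m
→ ECEF (a=6378388.000, f=1/297.0): X=2759636.4631, Y=2546504.5204, Z=-5143846.0377
→ Helmert⁻¹: X=2759450.9593, Y=2545865.1656, Z=-5143618.3112
→ Helmert⁻¹: X=2759668.3274, Y=2546013.8865, Z=-5143322.0220
→ geod (Bowring, a=6378137.000): φ=-54.05280900°, λ=42.69400300°, h=3860.6490 m

φ=-54.052809°, λ=42.694003°, h=3860.649 m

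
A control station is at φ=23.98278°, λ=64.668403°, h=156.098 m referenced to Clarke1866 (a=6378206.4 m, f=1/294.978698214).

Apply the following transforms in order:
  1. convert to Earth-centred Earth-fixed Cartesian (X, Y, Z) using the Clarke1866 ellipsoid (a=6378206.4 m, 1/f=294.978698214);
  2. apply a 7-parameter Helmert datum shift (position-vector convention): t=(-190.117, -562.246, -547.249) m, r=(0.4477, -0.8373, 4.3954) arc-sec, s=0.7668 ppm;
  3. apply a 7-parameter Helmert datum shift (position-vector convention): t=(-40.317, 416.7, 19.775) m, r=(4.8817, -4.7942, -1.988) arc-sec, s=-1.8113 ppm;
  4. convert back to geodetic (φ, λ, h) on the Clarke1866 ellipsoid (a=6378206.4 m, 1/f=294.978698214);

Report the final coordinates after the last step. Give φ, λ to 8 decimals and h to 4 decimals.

φ=23.98128958°, λ=64.67085138°, h=-274.6556 m

start: φ=23.982780°, λ=64.668403°, h=156.098 m
→ ECEF (a=6378206.400, f=1/294.978698214): X=2494815.3861, Y=5270298.3529, Z=2576455.5785
→ Helmert 7p (PV): X=2494504.4159, Y=5269787.7192, Z=2575931.8717
→ Helmert 7p (PV): X=2494450.4991, Y=5270109.8670, Z=2576129.6811
→ geod (Bowring, a=6378206.400): φ=23.98128958°, λ=64.67085138°, h=-274.6556 m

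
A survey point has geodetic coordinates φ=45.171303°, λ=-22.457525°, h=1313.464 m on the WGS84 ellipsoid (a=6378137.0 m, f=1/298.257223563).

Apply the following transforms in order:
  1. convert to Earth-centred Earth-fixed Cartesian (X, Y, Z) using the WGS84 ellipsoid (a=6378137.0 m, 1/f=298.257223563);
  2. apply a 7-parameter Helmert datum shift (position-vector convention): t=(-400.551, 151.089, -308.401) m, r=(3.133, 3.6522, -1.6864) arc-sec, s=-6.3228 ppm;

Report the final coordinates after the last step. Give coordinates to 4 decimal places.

X=4163025.4981 m, Y=-1720856.8200 m, Z=4501284.6162 m

start: φ=45.171303°, λ=-22.457525°, h=1313.464 m
→ ECEF (a=6378137.000, f=1/298.257223563): X=4163386.7347, Y=-1720916.3736, Z=4501721.3378
→ Helmert 7p (PV): X=4163025.4981, Y=-1720856.8200, Z=4501284.6162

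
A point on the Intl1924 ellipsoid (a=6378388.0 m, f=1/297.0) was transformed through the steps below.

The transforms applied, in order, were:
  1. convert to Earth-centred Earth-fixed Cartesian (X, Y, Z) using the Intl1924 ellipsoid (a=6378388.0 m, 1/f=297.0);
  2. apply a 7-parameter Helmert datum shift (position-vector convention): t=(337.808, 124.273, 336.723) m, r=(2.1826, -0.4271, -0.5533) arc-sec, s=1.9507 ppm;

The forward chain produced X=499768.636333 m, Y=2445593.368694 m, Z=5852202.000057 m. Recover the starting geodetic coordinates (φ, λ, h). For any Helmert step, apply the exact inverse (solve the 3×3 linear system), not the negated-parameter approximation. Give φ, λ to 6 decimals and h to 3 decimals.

start: X=499768.6363, Y=2445593.3687, Z=5852202.0001 m
→ Helmert⁻¹: X=499435.4111, Y=2445527.5864, Z=5851826.9502
→ geod (Bowring, a=6378388.000): φ=67.03919900°, λ=78.45754900°, h=1708.0480 m

φ=67.039199°, λ=78.457549°, h=1708.048 m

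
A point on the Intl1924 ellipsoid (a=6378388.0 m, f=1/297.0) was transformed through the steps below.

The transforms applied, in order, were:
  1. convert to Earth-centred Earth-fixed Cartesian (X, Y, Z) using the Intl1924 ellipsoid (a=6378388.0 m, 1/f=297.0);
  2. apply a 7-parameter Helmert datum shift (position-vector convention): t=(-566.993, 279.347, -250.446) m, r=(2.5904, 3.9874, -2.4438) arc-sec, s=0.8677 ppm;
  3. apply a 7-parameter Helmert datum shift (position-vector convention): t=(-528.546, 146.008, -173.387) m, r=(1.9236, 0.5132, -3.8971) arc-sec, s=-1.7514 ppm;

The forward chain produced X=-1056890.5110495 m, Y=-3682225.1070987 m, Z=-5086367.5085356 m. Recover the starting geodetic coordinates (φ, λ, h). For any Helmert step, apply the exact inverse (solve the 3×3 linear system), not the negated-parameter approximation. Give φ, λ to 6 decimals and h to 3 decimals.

φ=-53.195589°, λ=-105.993481°, h=2717.290 m

start: X=-1056890.5110, Y=-3682225.1071, Z=-5086367.5085 m
→ Helmert⁻¹: X=-1056281.5855, Y=-3682444.9545, Z=-5086171.3156
→ Helmert⁻¹: X=-1055571.7255, Y=-3682797.4840, Z=-5085890.6114
→ geod (Bowring, a=6378388.000): φ=-53.19558900°, λ=-105.99348100°, h=2717.2900 m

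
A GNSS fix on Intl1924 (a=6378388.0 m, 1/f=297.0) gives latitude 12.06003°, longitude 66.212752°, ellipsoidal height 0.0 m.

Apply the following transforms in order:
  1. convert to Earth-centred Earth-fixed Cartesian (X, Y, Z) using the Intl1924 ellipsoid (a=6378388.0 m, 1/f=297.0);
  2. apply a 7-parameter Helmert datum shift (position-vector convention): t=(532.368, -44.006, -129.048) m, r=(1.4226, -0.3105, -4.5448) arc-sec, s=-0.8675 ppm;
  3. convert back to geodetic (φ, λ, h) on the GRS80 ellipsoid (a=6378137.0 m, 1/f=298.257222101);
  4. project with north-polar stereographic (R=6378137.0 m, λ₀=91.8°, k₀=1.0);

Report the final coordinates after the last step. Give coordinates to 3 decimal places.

E=-4457593.977 m, N=-9306565.534 m

start: φ=12.060030°, λ=66.212752°, h=0.000 m
→ ECEF (a=6378388.000, f=1/297.0): X=2516257.9925, Y=5708561.2741, Z=1323912.5728
→ Helmert 7p (PV): X=2516911.9660, Y=5708447.7422, Z=1323825.5358
→ geod (Bowring, a=6378137.000): φ=12.05862212°, λ=66.20683561°, h=385.2320 m
→ stereo (R=6378137.0, λ₀=91.8°): E=-4457593.9768, N=-9306565.5338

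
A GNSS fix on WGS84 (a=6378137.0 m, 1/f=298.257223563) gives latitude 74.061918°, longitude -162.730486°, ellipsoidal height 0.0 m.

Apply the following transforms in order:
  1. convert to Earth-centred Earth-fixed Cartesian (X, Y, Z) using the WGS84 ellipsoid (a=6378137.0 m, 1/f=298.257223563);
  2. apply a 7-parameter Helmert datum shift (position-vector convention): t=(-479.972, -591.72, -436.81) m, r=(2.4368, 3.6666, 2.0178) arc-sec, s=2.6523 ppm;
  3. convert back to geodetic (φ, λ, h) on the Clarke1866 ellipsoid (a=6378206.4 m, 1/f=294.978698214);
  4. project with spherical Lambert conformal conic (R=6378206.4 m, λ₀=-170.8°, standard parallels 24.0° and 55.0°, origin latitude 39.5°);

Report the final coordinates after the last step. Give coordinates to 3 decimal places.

start: φ=74.061918°, λ=-162.730486°, h=0.000 m
→ ECEF (a=6378137.000, f=1/298.257223563): X=-1677670.0007, Y=-521556.9254, Z=6110839.9250
→ Helmert 7p (PV): X=-1678040.6925, Y=-522238.6339, Z=6110442.9837
→ geod (Bowring, a=6378206.400): φ=74.05727647°, λ=-162.71285056°, h=-78.3454 m
→ lcc (R=6378206.4, λ₀=-170.8°): E=305699.0507, N=4008157.7531

E=305699.051 m, N=4008157.753 m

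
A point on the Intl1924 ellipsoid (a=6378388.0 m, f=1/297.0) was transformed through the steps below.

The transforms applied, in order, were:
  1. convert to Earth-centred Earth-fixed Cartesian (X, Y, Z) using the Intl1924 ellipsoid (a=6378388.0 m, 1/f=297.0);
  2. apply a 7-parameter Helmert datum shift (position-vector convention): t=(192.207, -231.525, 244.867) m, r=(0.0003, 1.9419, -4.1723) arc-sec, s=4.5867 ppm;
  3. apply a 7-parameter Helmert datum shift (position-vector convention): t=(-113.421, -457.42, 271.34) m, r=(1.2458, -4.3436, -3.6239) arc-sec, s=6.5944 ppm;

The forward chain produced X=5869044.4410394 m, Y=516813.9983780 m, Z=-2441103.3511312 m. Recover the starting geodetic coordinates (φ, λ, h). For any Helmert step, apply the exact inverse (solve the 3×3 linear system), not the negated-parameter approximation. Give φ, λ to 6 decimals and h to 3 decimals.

start: X=5869044.4410, Y=516813.9984, Z=-2441103.3511 m
→ Helmert⁻¹: X=5869058.6555, Y=517356.3756, Z=-2441485.3094
→ Helmert⁻¹: X=5868852.0451, Y=517704.2375, Z=-2441663.7248
→ geod (Bowring, a=6378388.000): φ=-22.64747400°, λ=5.04113700°, h=2325.0400 m

φ=-22.647474°, λ=5.041137°, h=2325.040 m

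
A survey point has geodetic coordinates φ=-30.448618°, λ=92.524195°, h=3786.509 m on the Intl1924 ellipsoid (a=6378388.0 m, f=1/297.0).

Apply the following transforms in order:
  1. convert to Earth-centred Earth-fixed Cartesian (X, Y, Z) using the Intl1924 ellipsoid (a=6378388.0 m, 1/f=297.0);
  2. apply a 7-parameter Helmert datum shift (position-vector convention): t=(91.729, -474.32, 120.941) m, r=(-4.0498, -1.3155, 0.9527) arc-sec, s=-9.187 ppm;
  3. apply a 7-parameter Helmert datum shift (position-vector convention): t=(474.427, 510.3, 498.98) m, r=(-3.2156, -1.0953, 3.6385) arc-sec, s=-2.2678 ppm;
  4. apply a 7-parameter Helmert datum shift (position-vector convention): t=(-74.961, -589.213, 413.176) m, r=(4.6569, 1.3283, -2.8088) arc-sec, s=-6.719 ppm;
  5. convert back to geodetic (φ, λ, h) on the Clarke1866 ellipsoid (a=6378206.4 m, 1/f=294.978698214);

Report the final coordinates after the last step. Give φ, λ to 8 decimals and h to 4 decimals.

start: φ=-30.448618°, λ=92.524195°, h=3786.509 m
→ ECEF (a=6378388.000, f=1/297.0): X=-242523.0461, Y=5501380.0095, Z=-3215310.7082
→ Helmert 7p (PV): X=-242433.9925, Y=5500790.8994, Z=-3215269.7879
→ Helmert 7p (PV): X=-242038.9756, Y=5501234.3233, Z=-3214850.5590
→ Helmert 7p (PV): X=-242058.1009, Y=5500684.0256, Z=-3214290.0216
→ geod (Bowring, a=6378206.400): φ=-30.44510730°, λ=92.51968042°, h=2871.3597 m

φ=-30.44510730°, λ=92.51968042°, h=2871.3597 m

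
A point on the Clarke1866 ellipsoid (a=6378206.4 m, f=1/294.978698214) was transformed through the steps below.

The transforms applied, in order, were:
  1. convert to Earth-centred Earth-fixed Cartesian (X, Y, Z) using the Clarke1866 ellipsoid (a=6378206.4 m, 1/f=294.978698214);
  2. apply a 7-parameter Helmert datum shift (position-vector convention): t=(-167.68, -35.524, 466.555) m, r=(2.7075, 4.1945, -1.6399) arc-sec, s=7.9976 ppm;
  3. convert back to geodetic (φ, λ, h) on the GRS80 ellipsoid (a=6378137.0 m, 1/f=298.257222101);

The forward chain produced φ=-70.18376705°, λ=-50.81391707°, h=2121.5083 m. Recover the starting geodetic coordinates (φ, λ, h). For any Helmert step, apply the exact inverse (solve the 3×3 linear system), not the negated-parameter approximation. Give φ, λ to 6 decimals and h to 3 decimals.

φ=-70.184575°, λ=-50.808257°, h=2676.916 m

start: φ=-70.183767°, λ=-50.813917°, h=2121.508 m
→ ECEF (a=6378137.000, f=1/298.257222101): X=1370697.2743, Y=-1681474.6264, Z=-5980016.9553
→ Helmert⁻¹: X=1370988.9736, Y=-1681493.2556, Z=-5980385.7296
→ geod (Bowring, a=6378206.400): φ=-70.18457500°, λ=-50.80825700°, h=2676.9160 m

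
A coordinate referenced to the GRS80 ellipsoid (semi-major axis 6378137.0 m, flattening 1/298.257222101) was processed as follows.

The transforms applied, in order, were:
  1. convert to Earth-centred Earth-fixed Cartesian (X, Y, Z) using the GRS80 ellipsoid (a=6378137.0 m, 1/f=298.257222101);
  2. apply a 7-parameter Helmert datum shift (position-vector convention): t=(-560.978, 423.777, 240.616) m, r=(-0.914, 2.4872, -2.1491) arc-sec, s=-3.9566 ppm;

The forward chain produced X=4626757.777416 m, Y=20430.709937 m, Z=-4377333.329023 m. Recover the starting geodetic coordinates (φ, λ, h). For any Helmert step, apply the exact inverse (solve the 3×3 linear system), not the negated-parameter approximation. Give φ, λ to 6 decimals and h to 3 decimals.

start: X=4626757.7774, Y=20430.7099, Z=-4377333.3290 m
→ Helmert⁻¹: X=4627389.6404, Y=20074.6232, Z=-4377535.3781
→ geod (Bowring, a=6378137.000): φ=-43.60249200°, λ=0.24856000°, h=1914.9280 m

φ=-43.602492°, λ=0.248560°, h=1914.928 m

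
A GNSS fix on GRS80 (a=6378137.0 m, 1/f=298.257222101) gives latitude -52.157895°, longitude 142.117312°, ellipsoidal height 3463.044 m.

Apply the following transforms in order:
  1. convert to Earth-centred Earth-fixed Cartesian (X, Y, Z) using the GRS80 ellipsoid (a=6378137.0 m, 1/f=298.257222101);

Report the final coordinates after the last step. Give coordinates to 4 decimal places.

start: φ=-52.157895°, λ=142.117312°, h=3463.044 m
→ ECEF (a=6378137.000, f=1/298.257222101): X=-3096483.0102, Y=2409043.9966, Z=-5016335.4671

X=-3096483.0102 m, Y=2409043.9966 m, Z=-5016335.4671 m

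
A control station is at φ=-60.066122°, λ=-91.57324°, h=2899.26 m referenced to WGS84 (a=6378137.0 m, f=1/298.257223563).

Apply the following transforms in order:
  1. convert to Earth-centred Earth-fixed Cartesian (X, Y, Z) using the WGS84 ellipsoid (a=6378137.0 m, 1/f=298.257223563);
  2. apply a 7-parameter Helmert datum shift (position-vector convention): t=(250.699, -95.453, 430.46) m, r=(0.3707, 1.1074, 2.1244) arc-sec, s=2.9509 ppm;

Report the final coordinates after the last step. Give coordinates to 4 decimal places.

X=-87386.5262 m, Y=-3191061.9002 m, Z=-5506260.4300 m

start: φ=-60.066122°, λ=-91.573240°, h=2899.260 m
→ ECEF (a=6378137.000, f=1/298.257223563): X=-87640.2672, Y=-3190966.0250, Z=-5506669.3761
→ Helmert 7p (PV): X=-87386.5262, Y=-3191061.9002, Z=-5506260.4300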